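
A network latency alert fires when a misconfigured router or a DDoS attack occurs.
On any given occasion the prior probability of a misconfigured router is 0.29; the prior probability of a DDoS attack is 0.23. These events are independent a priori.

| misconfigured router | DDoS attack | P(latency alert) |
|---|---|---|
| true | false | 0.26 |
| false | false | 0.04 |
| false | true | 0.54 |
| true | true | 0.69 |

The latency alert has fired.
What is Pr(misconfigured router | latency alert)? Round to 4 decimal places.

Pr(misconfigured router | latency alert) ≈ 0.4861

Weight on misconfigured router=true, given the evidence: 0.058058 + 0.046023 = 0.104081
The normalizing constant is 0.04×0.71×0.77 + 0.54×0.71×0.23 + 0.26×0.29×0.77 + 0.69×0.29×0.23 = 0.214131
P(misconfigured router | latency alert) = 0.104081/0.214131 ≈ 0.4861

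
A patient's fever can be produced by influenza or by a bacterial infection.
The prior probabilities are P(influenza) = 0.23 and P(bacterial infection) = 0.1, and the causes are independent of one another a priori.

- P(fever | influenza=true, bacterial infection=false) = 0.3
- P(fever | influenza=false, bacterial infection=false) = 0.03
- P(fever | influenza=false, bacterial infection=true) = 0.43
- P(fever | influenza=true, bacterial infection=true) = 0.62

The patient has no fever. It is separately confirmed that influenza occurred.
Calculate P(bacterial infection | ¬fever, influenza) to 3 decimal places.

P(bacterial infection | ¬fever, influenza) ≈ 0.057

P(¬fever | influenza) = 0.7*0.9 + 0.38*0.1 = 0.630000 + 0.038000 = 0.668000
The bacterial infection-present share is 0.38*0.1 = 0.038000.
Hence the posterior is 0.038000/0.668000 ≈ 0.057.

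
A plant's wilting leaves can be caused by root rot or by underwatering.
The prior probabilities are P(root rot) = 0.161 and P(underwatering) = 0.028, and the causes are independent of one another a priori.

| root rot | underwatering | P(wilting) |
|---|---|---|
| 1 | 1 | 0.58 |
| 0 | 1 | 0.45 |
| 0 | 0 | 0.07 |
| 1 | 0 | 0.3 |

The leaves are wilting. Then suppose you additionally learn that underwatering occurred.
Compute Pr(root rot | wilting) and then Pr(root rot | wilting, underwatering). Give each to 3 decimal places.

Numerator (weight on configurations with root rot): 0.046948 + 0.002615 = 0.049563
Normalizer over all consistent configurations: 0.07·0.839·0.972 + 0.45·0.839·0.028 + 0.3·0.161·0.972 + 0.58·0.161·0.028 = 0.117220
P(root rot | wilting) = 0.049563/0.117220 ≈ 0.423

With the extra evidence:
P(wilting | underwatering) = 0.45·0.839 + 0.58·0.161 = 0.377550 + 0.093380 = 0.470930
The root rot-present share is 0.58·0.161 = 0.093380.
P(root rot | wilting, underwatering) = 0.093380 / 0.470930 ≈ 0.198
The drop from 0.423 to 0.198 is the explaining-away (discounting) effect.

Pr(root rot | wilting) ≈ 0.423; Pr(root rot | wilting, underwatering) ≈ 0.198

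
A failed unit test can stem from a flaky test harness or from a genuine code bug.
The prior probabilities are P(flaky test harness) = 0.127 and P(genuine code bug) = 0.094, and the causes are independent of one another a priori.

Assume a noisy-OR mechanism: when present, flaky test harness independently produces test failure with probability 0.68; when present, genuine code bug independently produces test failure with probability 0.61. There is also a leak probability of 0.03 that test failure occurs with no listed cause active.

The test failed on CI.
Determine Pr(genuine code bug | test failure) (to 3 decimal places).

Pr(genuine code bug | test failure) ≈ 0.374

Under noisy-OR, P(test failure | causes) = 1 − (1−0.03)·∏(1−qᵢ) over the active causes.
Numerator (weight on configurations with genuine code bug): 0.051018 + 0.010493 = 0.061511
The normalizing constant is 0.03·0.873·0.906 + 0.6217·0.873·0.094 + 0.6896·0.127·0.906 + 0.878944·0.127·0.094 = 0.164586
P(genuine code bug | test failure) = 0.061511/0.164586 ≈ 0.374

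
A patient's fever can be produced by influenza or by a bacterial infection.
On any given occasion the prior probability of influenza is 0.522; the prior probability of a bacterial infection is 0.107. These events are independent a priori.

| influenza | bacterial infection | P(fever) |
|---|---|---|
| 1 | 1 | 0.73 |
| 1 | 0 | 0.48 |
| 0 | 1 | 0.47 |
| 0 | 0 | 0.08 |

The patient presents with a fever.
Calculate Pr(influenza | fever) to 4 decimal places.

Pr(influenza | fever) ≈ 0.8197

Numerator (weight on configurations with influenza): 0.223750 + 0.040773 = 0.264523
Denominator P(fever): 0.08·0.478·0.893 + 0.47·0.478·0.107 + 0.48·0.522·0.893 + 0.73·0.522·0.107 = 0.322710
P(influenza | fever) = 0.264523/0.322710 ≈ 0.8197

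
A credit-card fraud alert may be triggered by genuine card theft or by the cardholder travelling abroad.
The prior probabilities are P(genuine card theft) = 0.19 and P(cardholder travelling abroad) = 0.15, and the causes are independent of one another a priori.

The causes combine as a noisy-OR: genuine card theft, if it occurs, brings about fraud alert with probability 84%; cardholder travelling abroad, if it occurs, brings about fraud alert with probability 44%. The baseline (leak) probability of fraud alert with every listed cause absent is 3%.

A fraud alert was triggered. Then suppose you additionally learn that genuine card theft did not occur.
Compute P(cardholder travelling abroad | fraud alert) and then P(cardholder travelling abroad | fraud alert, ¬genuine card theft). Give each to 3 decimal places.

Under noisy-OR, P(fraud alert | causes) = 1 − (1−0.03)·∏(1−qᵢ) over the active causes.
Numerator (weight on configurations with cardholder travelling abroad): 0.055501 + 0.026023 = 0.081524
Normalizer over all consistent configurations: 0.03*0.81*0.85 + 0.4568*0.81*0.15 + 0.8448*0.19*0.85 + 0.913088*0.19*0.15 = 0.238614
P(cardholder travelling abroad | fraud alert) = 0.081524/0.238614 ≈ 0.342

Now condition on the additional information:
P(fraud alert | ¬genuine card theft) = 0.03*0.85 + 0.4568*0.15 = 0.025500 + 0.068520 = 0.094020
Restricting to configurations with cardholder travelling abroad present: 0.4568*0.15 = 0.068520.
P(cardholder travelling abroad | fraud alert, ¬genuine card theft) = 0.068520 / 0.094020 ≈ 0.729
Ruling out genuine card theft raises the posterior on cardholder travelling abroad — the flip side of explaining away.

P(cardholder travelling abroad | fraud alert) ≈ 0.342; P(cardholder travelling abroad | fraud alert, ¬genuine card theft) ≈ 0.729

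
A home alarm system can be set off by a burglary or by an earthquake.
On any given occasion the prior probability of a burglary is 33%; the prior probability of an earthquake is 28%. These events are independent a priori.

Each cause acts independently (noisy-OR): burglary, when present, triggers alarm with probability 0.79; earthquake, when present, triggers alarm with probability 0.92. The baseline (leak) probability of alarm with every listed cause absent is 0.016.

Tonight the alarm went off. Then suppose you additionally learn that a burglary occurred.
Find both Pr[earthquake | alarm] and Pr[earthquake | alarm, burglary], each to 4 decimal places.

Pr[earthquake | alarm] ≈ 0.5734; Pr[earthquake | alarm, burglary] ≈ 0.3253

Under noisy-OR, P(alarm | causes) = 1 − (1−0.016)·∏(1−qᵢ) over the active causes.
Numerator (weight on configurations with earthquake): 0.172832 + 0.090873 = 0.263705
The normalizing constant is 0.016*0.67*0.72 + 0.92128*0.67*0.28 + 0.79336*0.33*0.72 + 0.983469*0.33*0.28 = 0.459925
Posterior = 0.263705 / 0.459925 ≈ 0.5734

With the extra evidence:
Sum P(alarm|·) weighted by the priors over both values of earthquake:
  P(alarm | burglary) = 0.79336*0.72 + 0.983469*0.28
        = 0.571219 + 0.275371 = 0.846590
The terms with earthquake present sum to 0.275371, so
  P(earthquake | alarm, burglary) = 0.275371 / 0.846590 ≈ 0.3253
This is intercausal reasoning (explaining away): once burglary accounts for the alarm, earthquake becomes less likely.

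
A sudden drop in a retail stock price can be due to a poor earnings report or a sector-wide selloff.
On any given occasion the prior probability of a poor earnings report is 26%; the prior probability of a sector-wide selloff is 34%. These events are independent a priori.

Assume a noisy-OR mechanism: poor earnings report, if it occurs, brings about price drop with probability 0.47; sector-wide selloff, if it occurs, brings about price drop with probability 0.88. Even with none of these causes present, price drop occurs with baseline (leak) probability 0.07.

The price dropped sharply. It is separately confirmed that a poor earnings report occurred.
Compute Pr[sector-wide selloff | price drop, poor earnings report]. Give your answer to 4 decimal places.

Under noisy-OR, P(price drop | causes) = 1 − (1−0.07)·∏(1−qᵢ) over the active causes.
P(price drop | poor earnings report) = 0.5071·0.66 + 0.940852·0.34 = 0.334686 + 0.319890 = 0.654576
Of this, 0.319890 comes from 0.940852·0.34 (the sector-wide selloff=true cases).
So P(sector-wide selloff | price drop, poor earnings report) = 0.319890/0.654576 ≈ 0.4887.

Pr[sector-wide selloff | price drop, poor earnings report] ≈ 0.4887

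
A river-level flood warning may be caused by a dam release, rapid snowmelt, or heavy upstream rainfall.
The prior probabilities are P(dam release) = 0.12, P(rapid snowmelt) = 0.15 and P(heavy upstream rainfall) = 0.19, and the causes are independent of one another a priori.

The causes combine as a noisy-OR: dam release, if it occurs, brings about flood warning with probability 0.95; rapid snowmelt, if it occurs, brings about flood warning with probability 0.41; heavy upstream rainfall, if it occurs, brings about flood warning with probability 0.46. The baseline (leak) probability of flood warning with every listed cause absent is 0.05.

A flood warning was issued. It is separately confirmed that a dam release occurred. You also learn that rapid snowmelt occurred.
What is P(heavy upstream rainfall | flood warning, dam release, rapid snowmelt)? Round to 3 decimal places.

P(heavy upstream rainfall | flood warning, dam release, rapid snowmelt) ≈ 0.192

Under noisy-OR, P(flood warning | causes) = 1 − (1−0.05)·∏(1−qᵢ) over the active causes.
P(flood warning | dam release, rapid snowmelt) = 0.971975*0.81 + 0.984866*0.19 = 0.787300 + 0.187125 = 0.974425
Restricting to configurations with heavy upstream rainfall present: 0.984866*0.19 = 0.187125.
Hence the posterior is 0.187125/0.974425 ≈ 0.192.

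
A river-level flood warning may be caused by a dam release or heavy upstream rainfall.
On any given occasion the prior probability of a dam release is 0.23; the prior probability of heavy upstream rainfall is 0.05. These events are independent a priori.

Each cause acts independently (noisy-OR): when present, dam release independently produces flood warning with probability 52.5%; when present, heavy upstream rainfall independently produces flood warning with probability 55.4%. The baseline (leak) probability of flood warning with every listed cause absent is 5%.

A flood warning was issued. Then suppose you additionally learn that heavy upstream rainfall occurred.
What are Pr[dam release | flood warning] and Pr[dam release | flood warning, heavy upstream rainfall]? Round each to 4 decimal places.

Under noisy-OR, P(flood warning | causes) = 1 − (1−0.05)·∏(1−qᵢ) over the active causes.
P(flood warning) = 0.05×0.77×0.95 + 0.5763×0.77×0.05 + 0.54875×0.23×0.95 + 0.798743×0.23×0.05 = 0.036575 + 0.022188 + 0.119902 + 0.009186 = 0.187851
Of this, 0.129088 comes from 0.119902 + 0.009186 (the dam release=true cases).
So P(dam release | flood warning) = 0.129088/0.187851 ≈ 0.6872.

Now condition on the additional information:
Sum P(flood warning|·) weighted by the priors over both values of dam release:
  P(flood warning | heavy upstream rainfall) = 0.5763·0.77 + 0.798743·0.23
        = 0.443751 + 0.183711 = 0.627462
Keeping only the dam release-present terms gives 0.183711, so
  P(dam release | flood warning, heavy upstream rainfall) = 0.183711 / 0.627462 ≈ 0.2928

Pr[dam release | flood warning] ≈ 0.6872; Pr[dam release | flood warning, heavy upstream rainfall] ≈ 0.2928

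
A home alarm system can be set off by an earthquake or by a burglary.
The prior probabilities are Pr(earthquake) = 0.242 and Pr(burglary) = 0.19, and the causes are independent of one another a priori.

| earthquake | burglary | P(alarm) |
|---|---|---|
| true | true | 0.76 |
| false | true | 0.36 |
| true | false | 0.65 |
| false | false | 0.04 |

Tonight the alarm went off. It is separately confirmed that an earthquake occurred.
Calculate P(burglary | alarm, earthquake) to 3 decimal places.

P(alarm | earthquake) = 0.65·0.81 + 0.76·0.19 = 0.526500 + 0.144400 = 0.670900
The burglary-present share is 0.76·0.19 = 0.144400.
P(burglary | alarm, earthquake) = 0.144400 / 0.670900 ≈ 0.215

P(burglary | alarm, earthquake) ≈ 0.215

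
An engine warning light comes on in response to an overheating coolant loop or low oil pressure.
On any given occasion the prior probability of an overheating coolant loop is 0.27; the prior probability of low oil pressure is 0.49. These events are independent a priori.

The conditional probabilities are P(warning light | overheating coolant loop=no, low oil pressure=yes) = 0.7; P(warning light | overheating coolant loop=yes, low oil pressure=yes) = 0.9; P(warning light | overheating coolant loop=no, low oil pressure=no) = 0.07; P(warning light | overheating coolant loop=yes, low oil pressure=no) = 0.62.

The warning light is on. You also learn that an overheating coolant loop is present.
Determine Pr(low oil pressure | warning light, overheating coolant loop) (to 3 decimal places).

Sum P(warning light|·) weighted by the priors over both values of low oil pressure:
  P(warning light | overheating coolant loop) = 0.62×0.51 + 0.9×0.49
        = 0.316200 + 0.441000 = 0.757200
The terms with low oil pressure present sum to 0.441000, so
  P(low oil pressure | warning light, overheating coolant loop) = 0.441000 / 0.757200 ≈ 0.582

Pr(low oil pressure | warning light, overheating coolant loop) ≈ 0.582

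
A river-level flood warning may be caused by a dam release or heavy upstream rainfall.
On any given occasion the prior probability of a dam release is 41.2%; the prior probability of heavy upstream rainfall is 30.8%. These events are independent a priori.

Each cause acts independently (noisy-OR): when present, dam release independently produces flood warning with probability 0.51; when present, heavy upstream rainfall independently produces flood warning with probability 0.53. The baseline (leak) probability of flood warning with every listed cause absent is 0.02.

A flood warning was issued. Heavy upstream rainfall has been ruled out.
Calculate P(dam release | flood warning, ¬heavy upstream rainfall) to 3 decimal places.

Under noisy-OR, P(flood warning | causes) = 1 − (1−0.02)·∏(1−qᵢ) over the active causes.
P(flood warning | ¬heavy upstream rainfall) = 0.02*0.588 + 0.5198*0.412 = 0.011760 + 0.214158 = 0.225918
Of this, 0.214158 comes from 0.5198*0.412 (the dam release=true cases).
Hence the posterior is 0.214158/0.225918 ≈ 0.948.

P(dam release | flood warning, ¬heavy upstream rainfall) ≈ 0.948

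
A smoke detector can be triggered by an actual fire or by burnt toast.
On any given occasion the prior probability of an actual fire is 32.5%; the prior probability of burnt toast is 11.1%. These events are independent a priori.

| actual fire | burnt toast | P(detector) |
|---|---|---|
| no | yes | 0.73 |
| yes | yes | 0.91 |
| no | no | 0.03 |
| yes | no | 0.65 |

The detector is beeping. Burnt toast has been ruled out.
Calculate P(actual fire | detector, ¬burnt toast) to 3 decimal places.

P(actual fire | detector, ¬burnt toast) ≈ 0.913

P(detector | ¬burnt toast) = 0.03×0.675 + 0.65×0.325 = 0.020250 + 0.211250 = 0.231500
The actual fire-present share is 0.65×0.325 = 0.211250.
So P(actual fire | detector, ¬burnt toast) = 0.211250/0.231500 ≈ 0.913.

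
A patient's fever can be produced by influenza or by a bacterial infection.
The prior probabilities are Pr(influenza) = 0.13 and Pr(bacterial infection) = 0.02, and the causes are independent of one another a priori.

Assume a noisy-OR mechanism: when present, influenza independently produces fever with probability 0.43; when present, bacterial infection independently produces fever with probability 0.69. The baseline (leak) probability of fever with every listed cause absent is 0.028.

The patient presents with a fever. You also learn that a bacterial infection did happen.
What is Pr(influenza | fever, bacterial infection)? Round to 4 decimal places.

Under noisy-OR, P(fever | causes) = 1 − (1−0.028)·∏(1−qᵢ) over the active causes.
P(fever | bacterial infection) = 0.69868*0.87 + 0.828248*0.13 = 0.607852 + 0.107672 = 0.715524
Restricting to configurations with influenza present: 0.828248*0.13 = 0.107672.
Hence the posterior is 0.107672/0.715524 ≈ 0.1505.

Pr(influenza | fever, bacterial infection) ≈ 0.1505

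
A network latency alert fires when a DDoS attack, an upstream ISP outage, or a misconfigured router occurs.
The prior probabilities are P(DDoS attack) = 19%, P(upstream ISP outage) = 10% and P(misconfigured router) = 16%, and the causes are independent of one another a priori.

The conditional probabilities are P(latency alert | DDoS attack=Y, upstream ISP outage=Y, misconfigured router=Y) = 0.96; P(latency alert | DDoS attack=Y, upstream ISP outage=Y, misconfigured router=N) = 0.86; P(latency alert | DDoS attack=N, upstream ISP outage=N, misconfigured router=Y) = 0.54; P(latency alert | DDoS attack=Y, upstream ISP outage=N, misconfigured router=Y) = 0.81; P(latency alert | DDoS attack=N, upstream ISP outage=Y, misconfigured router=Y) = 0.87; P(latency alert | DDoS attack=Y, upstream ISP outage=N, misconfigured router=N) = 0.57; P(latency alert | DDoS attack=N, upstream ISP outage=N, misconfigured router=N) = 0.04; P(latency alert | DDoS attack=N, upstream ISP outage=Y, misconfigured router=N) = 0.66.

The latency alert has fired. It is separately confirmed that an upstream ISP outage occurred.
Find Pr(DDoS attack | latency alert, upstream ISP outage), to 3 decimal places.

Pr(DDoS attack | latency alert, upstream ISP outage) ≈ 0.229

Weight on DDoS attack=true, given the evidence: 0.137256 + 0.029184 = 0.166440
The normalizing constant is 0.66*0.81*0.84 + 0.87*0.81*0.16 + 0.86*0.19*0.84 + 0.96*0.19*0.16 = 0.728256
Posterior = 0.166440 / 0.728256 ≈ 0.229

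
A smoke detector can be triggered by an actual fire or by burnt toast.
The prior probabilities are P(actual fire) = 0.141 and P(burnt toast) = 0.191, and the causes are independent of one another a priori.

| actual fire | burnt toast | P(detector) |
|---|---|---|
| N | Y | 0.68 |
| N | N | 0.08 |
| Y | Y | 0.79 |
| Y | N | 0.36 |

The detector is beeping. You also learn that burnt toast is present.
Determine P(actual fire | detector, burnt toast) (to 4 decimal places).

Sum P(detector|·) weighted by the priors over both values of actual fire:
  P(detector | burnt toast) = 0.68*0.859 + 0.79*0.141
        = 0.584120 + 0.111390 = 0.695510
Configurations with actual fire contribute 0.111390, so
  P(actual fire | detector, burnt toast) = 0.111390 / 0.695510 ≈ 0.1602

P(actual fire | detector, burnt toast) ≈ 0.1602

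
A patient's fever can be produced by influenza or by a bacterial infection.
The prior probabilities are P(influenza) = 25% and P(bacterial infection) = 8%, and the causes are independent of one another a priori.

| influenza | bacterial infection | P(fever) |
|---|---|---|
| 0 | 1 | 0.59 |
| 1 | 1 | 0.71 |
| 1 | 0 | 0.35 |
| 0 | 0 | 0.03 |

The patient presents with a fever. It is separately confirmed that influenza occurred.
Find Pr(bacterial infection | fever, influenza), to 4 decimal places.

Pr(bacterial infection | fever, influenza) ≈ 0.1499

By total probability over both values of bacterial infection:
  P(fever | influenza) = 0.35*0.92 + 0.71*0.08
        = 0.322000 + 0.056800 = 0.378800
Keeping only the bacterial infection-present terms gives 0.056800, so
  P(bacterial infection | fever, influenza) = 0.056800 / 0.378800 ≈ 0.1499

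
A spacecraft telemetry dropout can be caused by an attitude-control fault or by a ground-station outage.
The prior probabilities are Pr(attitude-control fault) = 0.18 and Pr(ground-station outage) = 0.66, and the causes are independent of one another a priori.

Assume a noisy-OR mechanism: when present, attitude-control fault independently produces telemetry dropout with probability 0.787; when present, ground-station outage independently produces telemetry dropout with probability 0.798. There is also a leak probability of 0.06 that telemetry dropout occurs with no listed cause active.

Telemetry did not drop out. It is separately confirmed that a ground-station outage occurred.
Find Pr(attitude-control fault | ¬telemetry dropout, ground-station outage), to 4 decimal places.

Pr(attitude-control fault | ¬telemetry dropout, ground-station outage) ≈ 0.0447

Under noisy-OR, P(telemetry dropout | causes) = 1 − (1−0.06)·∏(1−qᵢ) over the active causes.
Weight on attitude-control fault=true, given the evidence: 0.040444*0.18 = 0.007280
Denominator P(¬telemetry dropout | ground-station outage): 0.18988*0.82 + 0.040444*0.18 = 0.162982
Posterior = 0.007280 / 0.162982 ≈ 0.0447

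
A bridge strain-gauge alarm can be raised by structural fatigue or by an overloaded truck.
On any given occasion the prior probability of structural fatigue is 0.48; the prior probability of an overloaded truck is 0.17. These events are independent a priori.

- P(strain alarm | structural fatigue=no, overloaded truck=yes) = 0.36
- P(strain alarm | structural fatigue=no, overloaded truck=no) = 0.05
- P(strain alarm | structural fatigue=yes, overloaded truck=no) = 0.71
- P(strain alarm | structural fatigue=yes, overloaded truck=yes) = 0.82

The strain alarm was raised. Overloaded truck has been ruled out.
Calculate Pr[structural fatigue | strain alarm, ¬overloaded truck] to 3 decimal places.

Pr[structural fatigue | strain alarm, ¬overloaded truck] ≈ 0.929

P(strain alarm | ¬overloaded truck) = 0.05*0.52 + 0.71*0.48 = 0.026000 + 0.340800 = 0.366800
The structural fatigue-present share is 0.71*0.48 = 0.340800.
So P(structural fatigue | strain alarm, ¬overloaded truck) = 0.340800/0.366800 ≈ 0.929.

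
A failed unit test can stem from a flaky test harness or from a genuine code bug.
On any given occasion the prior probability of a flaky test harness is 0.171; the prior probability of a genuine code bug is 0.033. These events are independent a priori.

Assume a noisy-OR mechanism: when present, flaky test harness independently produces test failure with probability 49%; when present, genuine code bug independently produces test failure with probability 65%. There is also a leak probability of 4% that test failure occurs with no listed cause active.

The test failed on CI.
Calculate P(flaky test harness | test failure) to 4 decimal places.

P(flaky test harness | test failure) ≈ 0.6394

Under noisy-OR, P(test failure | causes) = 1 − (1−0.04)·∏(1−qᵢ) over the active causes.
P(test failure) = 0.04*0.829*0.967 + 0.664*0.829*0.033 + 0.5104*0.171*0.967 + 0.82864*0.171*0.033 = 0.032066 + 0.018165 + 0.084398 + 0.004676 = 0.139305
Restricting to configurations with flaky test harness present: 0.084398 + 0.004676 = 0.089074.
P(flaky test harness | test failure) = 0.089074 / 0.139305 ≈ 0.6394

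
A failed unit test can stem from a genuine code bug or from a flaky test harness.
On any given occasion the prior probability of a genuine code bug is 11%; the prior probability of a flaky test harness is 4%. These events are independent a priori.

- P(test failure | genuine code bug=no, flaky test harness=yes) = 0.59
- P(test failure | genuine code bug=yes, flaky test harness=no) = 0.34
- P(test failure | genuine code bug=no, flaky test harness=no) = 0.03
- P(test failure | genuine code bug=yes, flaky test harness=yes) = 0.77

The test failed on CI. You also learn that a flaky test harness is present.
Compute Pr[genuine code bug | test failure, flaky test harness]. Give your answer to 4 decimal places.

P(test failure | flaky test harness) = 0.59·0.89 + 0.77·0.11 = 0.525100 + 0.084700 = 0.609800
Of this, 0.084700 comes from 0.77·0.11 (the genuine code bug=true cases).
So P(genuine code bug | test failure, flaky test harness) = 0.084700/0.609800 ≈ 0.1389.

Pr[genuine code bug | test failure, flaky test harness] ≈ 0.1389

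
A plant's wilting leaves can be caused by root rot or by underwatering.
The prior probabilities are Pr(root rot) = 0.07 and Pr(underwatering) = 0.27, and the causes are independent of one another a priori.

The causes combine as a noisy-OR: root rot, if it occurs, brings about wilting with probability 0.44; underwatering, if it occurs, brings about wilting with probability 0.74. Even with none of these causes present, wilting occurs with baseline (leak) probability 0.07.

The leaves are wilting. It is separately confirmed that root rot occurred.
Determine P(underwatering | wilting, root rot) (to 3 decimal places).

P(underwatering | wilting, root rot) ≈ 0.400

Under noisy-OR, P(wilting | causes) = 1 − (1−0.07)·∏(1−qᵢ) over the active causes.
Weight on underwatering=true, given the evidence: 0.864592×0.27 = 0.233440
The normalizing constant is 0.4792×0.73 + 0.864592×0.27 = 0.583256
Posterior = 0.233440 / 0.583256 ≈ 0.400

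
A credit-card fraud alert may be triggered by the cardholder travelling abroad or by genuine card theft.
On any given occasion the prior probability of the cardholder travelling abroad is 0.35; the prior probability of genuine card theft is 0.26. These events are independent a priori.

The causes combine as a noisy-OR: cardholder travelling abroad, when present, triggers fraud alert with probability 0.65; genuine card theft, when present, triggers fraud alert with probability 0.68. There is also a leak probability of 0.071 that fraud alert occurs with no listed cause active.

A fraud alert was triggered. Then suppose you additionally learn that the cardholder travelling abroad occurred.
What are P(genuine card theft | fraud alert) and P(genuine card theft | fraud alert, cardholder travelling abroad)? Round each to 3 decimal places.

Under noisy-OR, P(fraud alert | causes) = 1 − (1−0.071)·∏(1−qᵢ) over the active causes.
Weight on genuine card theft=true, given the evidence: 0.118760 + 0.081532 = 0.200292
Normalizer over all consistent configurations: 0.071·0.65·0.74 + 0.70272·0.65·0.26 + 0.67485·0.35·0.74 + 0.895952·0.35·0.26 = 0.409229
Posterior = 0.200292 / 0.409229 ≈ 0.489

Now condition on the additional information:
Numerator (weight on configurations with genuine card theft): 0.895952×0.26 = 0.232948
Normalizer over all consistent configurations: 0.67485×0.74 + 0.895952×0.26 = 0.732337
Posterior = 0.232948 / 0.732337 ≈ 0.318
Conditioning on cardholder travelling abroad lowers the posterior on genuine card theft: the classic explaining-away effect in a common-effect structure.

P(genuine card theft | fraud alert) ≈ 0.489; P(genuine card theft | fraud alert, cardholder travelling abroad) ≈ 0.318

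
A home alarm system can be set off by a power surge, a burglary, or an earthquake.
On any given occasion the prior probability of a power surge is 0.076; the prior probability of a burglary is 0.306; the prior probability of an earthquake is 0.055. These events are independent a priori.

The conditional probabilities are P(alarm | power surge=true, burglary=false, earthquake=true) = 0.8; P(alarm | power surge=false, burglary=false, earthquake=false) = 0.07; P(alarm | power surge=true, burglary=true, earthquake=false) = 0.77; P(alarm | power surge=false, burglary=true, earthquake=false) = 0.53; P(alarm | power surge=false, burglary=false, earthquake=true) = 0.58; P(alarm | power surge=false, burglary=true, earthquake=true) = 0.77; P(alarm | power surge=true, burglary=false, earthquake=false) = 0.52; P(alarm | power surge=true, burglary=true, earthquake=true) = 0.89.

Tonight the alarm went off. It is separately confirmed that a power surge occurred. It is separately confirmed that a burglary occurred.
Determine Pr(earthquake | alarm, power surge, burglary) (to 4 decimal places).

By total probability over both values of earthquake:
  P(alarm | power surge, burglary) = 0.77*0.945 + 0.89*0.055
        = 0.727650 + 0.048950 = 0.776600
The terms with earthquake present sum to 0.048950, so
  P(earthquake | alarm, power surge, burglary) = 0.048950 / 0.776600 ≈ 0.0630

Pr(earthquake | alarm, power surge, burglary) ≈ 0.0630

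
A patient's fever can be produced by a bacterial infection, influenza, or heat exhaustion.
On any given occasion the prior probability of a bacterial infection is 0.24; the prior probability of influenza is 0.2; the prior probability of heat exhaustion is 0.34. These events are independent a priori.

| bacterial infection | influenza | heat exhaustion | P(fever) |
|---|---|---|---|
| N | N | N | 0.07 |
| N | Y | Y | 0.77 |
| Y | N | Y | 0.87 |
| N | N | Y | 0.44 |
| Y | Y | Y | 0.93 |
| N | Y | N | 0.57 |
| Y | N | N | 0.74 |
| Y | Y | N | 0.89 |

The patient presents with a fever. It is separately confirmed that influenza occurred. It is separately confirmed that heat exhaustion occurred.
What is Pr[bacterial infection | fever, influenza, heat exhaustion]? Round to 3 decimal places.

Pr[bacterial infection | fever, influenza, heat exhaustion] ≈ 0.276

Sum P(fever|·) weighted by the priors over both values of bacterial infection:
  P(fever | influenza, heat exhaustion) = 0.77·0.76 + 0.93·0.24
        = 0.585200 + 0.223200 = 0.808400
Configurations with bacterial infection contribute 0.223200, so
  P(bacterial infection | fever, influenza, heat exhaustion) = 0.223200 / 0.808400 ≈ 0.276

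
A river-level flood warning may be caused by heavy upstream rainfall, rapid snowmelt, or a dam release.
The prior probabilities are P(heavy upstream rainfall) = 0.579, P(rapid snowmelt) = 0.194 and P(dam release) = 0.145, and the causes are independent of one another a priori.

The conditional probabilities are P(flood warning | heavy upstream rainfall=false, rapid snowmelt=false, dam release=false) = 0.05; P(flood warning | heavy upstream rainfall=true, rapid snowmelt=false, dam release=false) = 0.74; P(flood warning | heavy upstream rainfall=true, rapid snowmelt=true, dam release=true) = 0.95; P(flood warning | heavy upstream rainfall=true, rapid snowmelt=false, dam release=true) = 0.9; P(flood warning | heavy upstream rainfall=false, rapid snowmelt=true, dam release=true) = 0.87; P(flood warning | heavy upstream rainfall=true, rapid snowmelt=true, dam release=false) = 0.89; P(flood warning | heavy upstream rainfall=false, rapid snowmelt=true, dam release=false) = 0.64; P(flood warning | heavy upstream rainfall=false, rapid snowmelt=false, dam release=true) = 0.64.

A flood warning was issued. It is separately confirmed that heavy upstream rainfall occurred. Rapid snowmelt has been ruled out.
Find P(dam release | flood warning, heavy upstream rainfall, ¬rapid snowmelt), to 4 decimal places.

P(flood warning | heavy upstream rainfall, ¬rapid snowmelt) = 0.74*0.855 + 0.9*0.145 = 0.632700 + 0.130500 = 0.763200
Restricting to configurations with dam release present: 0.9*0.145 = 0.130500.
Hence the posterior is 0.130500/0.763200 ≈ 0.1710.

P(dam release | flood warning, heavy upstream rainfall, ¬rapid snowmelt) ≈ 0.1710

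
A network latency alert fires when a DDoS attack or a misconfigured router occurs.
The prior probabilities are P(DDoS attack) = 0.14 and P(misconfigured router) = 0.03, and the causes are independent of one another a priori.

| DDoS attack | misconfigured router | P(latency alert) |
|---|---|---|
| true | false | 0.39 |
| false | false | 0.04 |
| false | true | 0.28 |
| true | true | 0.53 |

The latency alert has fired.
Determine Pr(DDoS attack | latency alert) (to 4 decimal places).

Weight on DDoS attack=true, given the evidence: 0.052962 + 0.002226 = 0.055188
Denominator P(latency alert): 0.04*0.86*0.97 + 0.28*0.86*0.03 + 0.39*0.14*0.97 + 0.53*0.14*0.03 = 0.095780
Posterior = 0.055188 / 0.095780 ≈ 0.5762

Pr(DDoS attack | latency alert) ≈ 0.5762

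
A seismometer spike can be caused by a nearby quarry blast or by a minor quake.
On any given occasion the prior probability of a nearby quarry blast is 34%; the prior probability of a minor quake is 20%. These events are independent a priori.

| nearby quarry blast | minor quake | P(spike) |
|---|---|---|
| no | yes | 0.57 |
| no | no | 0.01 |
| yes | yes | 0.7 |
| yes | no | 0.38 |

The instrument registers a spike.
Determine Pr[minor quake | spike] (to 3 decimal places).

Pr[minor quake | spike] ≈ 0.531

P(spike) = 0.01×0.66×0.8 + 0.57×0.66×0.2 + 0.38×0.34×0.8 + 0.7×0.34×0.2 = 0.005280 + 0.075240 + 0.103360 + 0.047600 = 0.231480
Of this, 0.122840 comes from 0.075240 + 0.047600 (the minor quake=true cases).
Hence the posterior is 0.122840/0.231480 ≈ 0.531.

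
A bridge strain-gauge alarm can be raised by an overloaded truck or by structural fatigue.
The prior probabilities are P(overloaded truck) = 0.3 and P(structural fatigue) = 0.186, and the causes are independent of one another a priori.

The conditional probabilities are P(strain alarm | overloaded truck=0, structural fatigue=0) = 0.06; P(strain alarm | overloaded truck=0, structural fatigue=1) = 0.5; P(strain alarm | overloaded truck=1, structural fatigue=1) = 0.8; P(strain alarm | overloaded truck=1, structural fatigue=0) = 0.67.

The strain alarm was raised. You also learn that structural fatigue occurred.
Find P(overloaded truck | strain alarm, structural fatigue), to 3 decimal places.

P(overloaded truck | strain alarm, structural fatigue) ≈ 0.407

P(strain alarm | structural fatigue) = 0.5·0.7 + 0.8·0.3 = 0.350000 + 0.240000 = 0.590000
Restricting to configurations with overloaded truck present: 0.8·0.3 = 0.240000.
Hence the posterior is 0.240000/0.590000 ≈ 0.407.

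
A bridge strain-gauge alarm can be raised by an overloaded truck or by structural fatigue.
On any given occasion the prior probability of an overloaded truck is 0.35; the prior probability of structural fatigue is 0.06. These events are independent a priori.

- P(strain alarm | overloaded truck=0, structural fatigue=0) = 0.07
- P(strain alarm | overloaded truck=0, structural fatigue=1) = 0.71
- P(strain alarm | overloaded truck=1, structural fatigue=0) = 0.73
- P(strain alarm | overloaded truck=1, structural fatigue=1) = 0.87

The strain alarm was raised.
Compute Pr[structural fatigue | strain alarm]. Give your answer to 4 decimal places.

Pr[structural fatigue | strain alarm] ≈ 0.1397

Weight on structural fatigue=true, given the evidence: 0.027690 + 0.018270 = 0.045960
The normalizing constant is 0.07×0.65×0.94 + 0.71×0.65×0.06 + 0.73×0.35×0.94 + 0.87×0.35×0.06 = 0.328900
Posterior = 0.045960 / 0.328900 ≈ 0.1397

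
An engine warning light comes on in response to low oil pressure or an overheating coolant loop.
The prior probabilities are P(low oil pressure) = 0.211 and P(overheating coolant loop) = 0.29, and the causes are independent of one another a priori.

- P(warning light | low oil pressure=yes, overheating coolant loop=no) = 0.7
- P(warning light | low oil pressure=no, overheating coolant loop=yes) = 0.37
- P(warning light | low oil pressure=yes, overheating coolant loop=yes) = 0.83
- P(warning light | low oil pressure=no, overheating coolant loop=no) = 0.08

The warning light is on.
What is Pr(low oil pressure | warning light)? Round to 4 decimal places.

Weight on low oil pressure=true, given the evidence: 0.104867 + 0.050788 = 0.155655
The normalizing constant is 0.08×0.789×0.71 + 0.37×0.789×0.29 + 0.7×0.211×0.71 + 0.83×0.211×0.29 = 0.285130
P(low oil pressure | warning light) = 0.155655/0.285130 ≈ 0.5459

Pr(low oil pressure | warning light) ≈ 0.5459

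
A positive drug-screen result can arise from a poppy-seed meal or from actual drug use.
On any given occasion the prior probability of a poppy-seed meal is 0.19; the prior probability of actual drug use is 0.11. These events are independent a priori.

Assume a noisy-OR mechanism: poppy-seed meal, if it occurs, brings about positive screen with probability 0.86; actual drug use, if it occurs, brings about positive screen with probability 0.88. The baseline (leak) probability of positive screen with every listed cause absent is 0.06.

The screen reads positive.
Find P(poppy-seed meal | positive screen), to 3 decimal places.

P(poppy-seed meal | positive screen) ≈ 0.578

Under noisy-OR, P(positive screen | causes) = 1 − (1−0.06)·∏(1−qᵢ) over the active causes.
P(positive screen) = 0.06·0.81·0.89 + 0.8872·0.81·0.11 + 0.8684·0.19·0.89 + 0.984208·0.19·0.11 = 0.043254 + 0.079050 + 0.146846 + 0.020570 = 0.289720
Restricting to configurations with poppy-seed meal present: 0.146846 + 0.020570 = 0.167416.
P(poppy-seed meal | positive screen) = 0.167416 / 0.289720 ≈ 0.578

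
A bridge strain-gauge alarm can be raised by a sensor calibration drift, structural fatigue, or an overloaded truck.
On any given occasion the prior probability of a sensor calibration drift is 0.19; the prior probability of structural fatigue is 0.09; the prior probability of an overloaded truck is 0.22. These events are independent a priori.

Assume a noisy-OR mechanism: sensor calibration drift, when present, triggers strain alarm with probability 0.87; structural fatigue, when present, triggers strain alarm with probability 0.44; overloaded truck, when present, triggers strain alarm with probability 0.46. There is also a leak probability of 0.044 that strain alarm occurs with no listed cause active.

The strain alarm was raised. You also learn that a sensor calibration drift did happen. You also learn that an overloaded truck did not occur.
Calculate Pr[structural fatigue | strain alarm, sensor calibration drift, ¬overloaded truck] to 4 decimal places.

Under noisy-OR, P(strain alarm | causes) = 1 − (1−0.044)·∏(1−qᵢ) over the active causes.
For the numerator, keep only structural fatigue=true terms: 0.930403×0.09 = 0.083736
Denominator P(strain alarm | sensor calibration drift, ¬overloaded truck): 0.87572×0.91 + 0.930403×0.09 = 0.880641
Posterior = 0.083736 / 0.880641 ≈ 0.0951

Pr[structural fatigue | strain alarm, sensor calibration drift, ¬overloaded truck] ≈ 0.0951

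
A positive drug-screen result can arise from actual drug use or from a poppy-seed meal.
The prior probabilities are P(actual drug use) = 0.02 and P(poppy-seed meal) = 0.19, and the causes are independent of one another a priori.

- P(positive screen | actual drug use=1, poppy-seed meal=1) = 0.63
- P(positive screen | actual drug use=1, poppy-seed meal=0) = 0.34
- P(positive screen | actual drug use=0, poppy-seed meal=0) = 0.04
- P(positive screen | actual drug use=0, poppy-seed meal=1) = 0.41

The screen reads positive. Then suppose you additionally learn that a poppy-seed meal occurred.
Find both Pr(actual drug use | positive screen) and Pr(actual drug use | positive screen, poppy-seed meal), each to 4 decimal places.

Pr(actual drug use | positive screen) ≈ 0.0681; Pr(actual drug use | positive screen, poppy-seed meal) ≈ 0.0304

By total probability over the 4 (actual drug use, poppy-seed meal) configurations:
  P(positive screen) = 0.04×0.98×0.81 + 0.41×0.98×0.19 + 0.34×0.02×0.81 + 0.63×0.02×0.19
        = 0.031752 + 0.076342 + 0.005508 + 0.002394 = 0.115996
Keeping only the actual drug use-present terms gives 0.007902, so
  P(actual drug use | positive screen) = 0.007902 / 0.115996 ≈ 0.0681

Now also conditioning on poppy-seed meal=true:
For the numerator, keep only actual drug use=true terms: 0.63*0.02 = 0.012600
Normalizer over all consistent configurations: 0.41*0.98 + 0.63*0.02 = 0.414400
Posterior = 0.012600 / 0.414400 ≈ 0.0304
— poppy-seed meal explains away the evidence for actual drug use.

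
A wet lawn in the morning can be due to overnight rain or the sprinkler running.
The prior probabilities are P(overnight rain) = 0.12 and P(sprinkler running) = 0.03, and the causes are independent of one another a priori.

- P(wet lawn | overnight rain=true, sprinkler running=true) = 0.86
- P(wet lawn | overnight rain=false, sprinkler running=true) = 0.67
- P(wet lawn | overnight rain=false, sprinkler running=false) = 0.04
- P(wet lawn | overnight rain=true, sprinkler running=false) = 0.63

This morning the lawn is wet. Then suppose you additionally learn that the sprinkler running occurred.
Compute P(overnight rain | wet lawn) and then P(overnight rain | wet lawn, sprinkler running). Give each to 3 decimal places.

By total probability over the 4 (overnight rain, sprinkler running) configurations:
  P(wet lawn) = 0.04×0.88×0.97 + 0.67×0.88×0.03 + 0.63×0.12×0.97 + 0.86×0.12×0.03
        = 0.034144 + 0.017688 + 0.073332 + 0.003096 = 0.128260
Keeping only the overnight rain-present terms gives 0.076428, so
  P(overnight rain | wet lawn) = 0.076428 / 0.128260 ≈ 0.596

Now also conditioning on sprinkler running=true:
P(wet lawn | sprinkler running) = 0.67×0.88 + 0.86×0.12 = 0.589600 + 0.103200 = 0.692800
The overnight rain-present share is 0.86×0.12 = 0.103200.
P(overnight rain | wet lawn, sprinkler running) = 0.103200 / 0.692800 ≈ 0.149
This is intercausal reasoning (explaining away): once sprinkler running accounts for the wet lawn, overnight rain becomes less likely.

P(overnight rain | wet lawn) ≈ 0.596; P(overnight rain | wet lawn, sprinkler running) ≈ 0.149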